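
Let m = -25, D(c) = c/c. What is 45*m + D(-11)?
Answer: -1124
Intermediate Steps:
D(c) = 1
45*m + D(-11) = 45*(-25) + 1 = -1125 + 1 = -1124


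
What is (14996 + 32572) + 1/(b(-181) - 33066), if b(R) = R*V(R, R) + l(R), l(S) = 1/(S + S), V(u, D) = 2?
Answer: 575617370854/12100937 ≈ 47568.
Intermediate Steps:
l(S) = 1/(2*S)
b(R) = 1/(2*R) + 2*R (b(R) = R*2 + 1/(2*R) = 2*R + 1/(2*R) = 1/(2*R) + 2*R)
(14996 + 32572) + 1/(b(-181) - 33066) = (14996 + 32572) + 1/(((½)/(-181) + 2*(-181)) - 33066) = 47568 + 1/(((½)*(-1/181) - 362) - 33066) = 47568 + 1/((-1/362 - 362) - 33066) = 47568 + 1/(-131045/362 - 33066) = 47568 + 1/(-12100937/362) = 47568 - 362/12100937 = 575617370854/12100937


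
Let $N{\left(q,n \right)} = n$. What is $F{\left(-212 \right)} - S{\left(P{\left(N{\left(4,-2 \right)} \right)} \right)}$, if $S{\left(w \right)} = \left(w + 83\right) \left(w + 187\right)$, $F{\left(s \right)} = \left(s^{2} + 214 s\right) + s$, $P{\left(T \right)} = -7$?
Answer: $-14316$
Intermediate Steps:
$F{\left(s \right)} = s^{2} + 215 s$
$S{\left(w \right)} = \left(83 + w\right) \left(187 + w\right)$
$F{\left(-212 \right)} - S{\left(P{\left(N{\left(4,-2 \right)} \right)} \right)} = - 212 \left(215 - 212\right) - \left(15521 + \left(-7\right)^{2} + 270 \left(-7\right)\right) = \left(-212\right) 3 - \left(15521 + 49 - 1890\right) = -636 - 13680 = -14316$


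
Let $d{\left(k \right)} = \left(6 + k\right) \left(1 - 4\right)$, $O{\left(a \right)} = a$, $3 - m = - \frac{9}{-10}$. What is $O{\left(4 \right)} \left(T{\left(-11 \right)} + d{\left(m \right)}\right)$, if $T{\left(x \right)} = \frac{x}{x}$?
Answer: $- \frac{466}{5} \approx -93.2$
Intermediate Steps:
$m = \frac{21}{10}$ ($m = 3 - - \frac{9}{-10} = 3 - \left(-9\right) \left(- \frac{1}{10}\right) = 3 - \frac{9}{10} = \frac{21}{10} \approx 2.1$)
$T{\left(x \right)} = 1$
$d{\left(k \right)} = -18 - 3 k$ ($d{\left(k \right)} = \left(6 + k\right) \left(-3\right) = -18 - 3 k$)
$O{\left(4 \right)} \left(T{\left(-11 \right)} + d{\left(m \right)}\right) = 4 \left(1 - \frac{243}{10}\right) = 4 \left(- \frac{233}{10}\right) = - \frac{466}{5}$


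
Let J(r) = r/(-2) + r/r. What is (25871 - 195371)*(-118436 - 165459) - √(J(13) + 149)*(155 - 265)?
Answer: 48120202500 + 55*√574 ≈ 4.8120e+10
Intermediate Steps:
J(r) = 1 - r/2 (J(r) = r*(-½) + 1 = -r/2 + 1 = 1 - r/2)
(25871 - 195371)*(-118436 - 165459) - √(J(13) + 149)*(155 - 265) = (25871 - 195371)*(-118436 - 165459) - √((1 - ½*13) + 149)*(155 - 265) = -169500*(-283895) - √((1 - 13/2) + 149)*(-110) = 48120202500 - √(-11/2 + 149)*(-110) = 48120202500 - √(287/2)*(-110) = 48120202500 - √574/2*(-110) = 48120202500 - (-55)*√574 = 48120202500 + 55*√574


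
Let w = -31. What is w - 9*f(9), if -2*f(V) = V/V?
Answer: -53/2 ≈ -26.500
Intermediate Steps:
f(V) = -1/2 (f(V) = -V/(2*V) = -1/2*1 = -1/2)
w - 9*f(9) = -31 - 9*(-1/2) = -31 + 9/2 = -53/2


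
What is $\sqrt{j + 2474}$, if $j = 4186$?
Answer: $6 \sqrt{185} \approx 81.609$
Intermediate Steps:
$\sqrt{j + 2474} = \sqrt{4186 + 2474} = \sqrt{6660} = 6 \sqrt{185}$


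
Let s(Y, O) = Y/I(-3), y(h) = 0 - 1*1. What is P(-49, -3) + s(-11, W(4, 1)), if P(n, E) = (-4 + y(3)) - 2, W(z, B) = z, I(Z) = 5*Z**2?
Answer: -326/45 ≈ -7.2444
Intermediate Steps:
y(h) = -1 (y(h) = 0 - 1 = -1)
P(n, E) = -7 (P(n, E) = (-4 - 1) - 2 = -5 - 2 = -7)
s(Y, O) = Y/45 (s(Y, O) = Y/((5*(-3)**2)) = Y/((5*9)) = Y/45)
P(-49, -3) + s(-11, W(4, 1)) = -7 + (1/45)*(-11) = -7 - 11/45 = -326/45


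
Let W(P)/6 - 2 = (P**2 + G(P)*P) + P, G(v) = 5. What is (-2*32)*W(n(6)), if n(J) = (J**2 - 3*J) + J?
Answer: -277248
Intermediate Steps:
n(J) = J**2 - 2*J
W(P) = 12 + 6*P**2 + 36*P (W(P) = 12 + 6*((P**2 + 5*P) + P) = 12 + 6*(P**2 + 6*P) = 12 + (6*P**2 + 36*P) = 12 + 6*P**2 + 36*P)
(-2*32)*W(n(6)) = (-2*32)*(12 + 6*(6*(-2 + 6))**2 + 36*(6*(-2 + 6))) = -64*(12 + 6*(6*4)**2 + 36*(6*4)) = -64*(12 + 6*24**2 + 36*24) = -64*(12 + 6*576 + 864) = -64*(12 + 3456 + 864) = -64*4332 = -277248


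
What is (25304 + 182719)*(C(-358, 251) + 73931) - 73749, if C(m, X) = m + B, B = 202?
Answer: 15346823076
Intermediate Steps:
C(m, X) = 202 + m (C(m, X) = m + 202 = 202 + m)
(25304 + 182719)*(C(-358, 251) + 73931) - 73749 = (25304 + 182719)*((202 - 358) + 73931) - 73749 = 208023*(-156 + 73931) - 73749 = 208023*73775 - 73749 = 15346896825 - 73749 = 15346823076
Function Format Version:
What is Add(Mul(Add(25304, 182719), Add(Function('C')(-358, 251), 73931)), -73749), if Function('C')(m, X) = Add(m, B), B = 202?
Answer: 15346823076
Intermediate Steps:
Function('C')(m, X) = Add(202, m) (Function('C')(m, X) = Add(m, 202) = Add(202, m))
Add(Mul(Add(25304, 182719), Add(Function('C')(-358, 251), 73931)), -73749) = Add(Mul(Add(25304, 182719), Add(Add(202, -358), 73931)), -73749) = Add(Mul(208023, Add(-156, 73931)), -73749) = Add(Mul(208023, 73775), -73749) = Add(15346896825, -73749) = 15346823076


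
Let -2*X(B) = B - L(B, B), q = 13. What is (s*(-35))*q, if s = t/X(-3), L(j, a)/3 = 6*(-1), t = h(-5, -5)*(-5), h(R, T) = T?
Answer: 4550/3 ≈ 1516.7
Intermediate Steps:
t = 25 (t = -5*(-5) = 25)
L(j, a) = -18 (L(j, a) = 3*(6*(-1)) = 3*(-6) = -18)
X(B) = -9 - B/2 (X(B) = -(B - 1*(-18))/2 = -(B + 18)/2 = -(18 + B)/2 = -9 - B/2)
s = -10/3 (s = 25/(-9 - ½*(-3)) = 25/(-9 + 3/2) = 25/(-15/2) = 25*(-2/15) = -10/3 ≈ -3.3333)
(s*(-35))*q = -10/3*(-35)*13 = (350/3)*13 = 4550/3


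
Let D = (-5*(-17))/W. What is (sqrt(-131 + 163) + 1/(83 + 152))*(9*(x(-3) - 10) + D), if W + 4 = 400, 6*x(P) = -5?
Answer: -7705/18612 - 38525*sqrt(2)/99 ≈ -550.74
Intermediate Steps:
x(P) = -5/6 (x(P) = (1/6)*(-5) = -5/6)
W = 396 (W = -4 + 400 = 396)
D = 85/396 (D = -5*(-17)/396 = 85*(1/396) = 85/396 ≈ 0.21465)
(sqrt(-131 + 163) + 1/(83 + 152))*(9*(x(-3) - 10) + D) = (sqrt(-131 + 163) + 1/(83 + 152))*(9*(-5/6 - 10) + 85/396) = (sqrt(32) + 1/235)*(9*(-65/6) + 85/396) = (4*sqrt(2) + 1/235)*(-195/2 + 85/396) = (1/235 + 4*sqrt(2))*(-38525/396) = -7705/18612 - 38525*sqrt(2)/99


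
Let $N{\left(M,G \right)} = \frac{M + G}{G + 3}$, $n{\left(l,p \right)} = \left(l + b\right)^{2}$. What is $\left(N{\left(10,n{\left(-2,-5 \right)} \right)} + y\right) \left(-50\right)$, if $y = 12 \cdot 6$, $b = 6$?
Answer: $- \frac{69700}{19} \approx -3668.4$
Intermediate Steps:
$n{\left(l,p \right)} = \left(6 + l\right)^{2}$ ($n{\left(l,p \right)} = \left(l + 6\right)^{2} = \left(6 + l\right)^{2}$)
$y = 72$
$N{\left(M,G \right)} = \frac{G + M}{3 + G}$
$\left(N{\left(10,n{\left(-2,-5 \right)} \right)} + y\right) \left(-50\right) = \left(\frac{\left(6 - 2\right)^{2} + 10}{3 + \left(6 - 2\right)^{2}} + 72\right) \left(-50\right) = \left(\frac{4^{2} + 10}{3 + 4^{2}} + 72\right) \left(-50\right) = \left(\frac{16 + 10}{3 + 16} + 72\right) \left(-50\right) = \left(\frac{1}{19} \cdot 26 + 72\right) \left(-50\right) = \left(\frac{26}{19} + 72\right) \left(-50\right) = \frac{1394}{19} \left(-50\right) = - \frac{69700}{19}$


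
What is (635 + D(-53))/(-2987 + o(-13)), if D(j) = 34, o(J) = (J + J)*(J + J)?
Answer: -669/2311 ≈ -0.28948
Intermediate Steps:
o(J) = 4*J**2 (o(J) = (2*J)*(2*J) = 4*J**2)
(635 + D(-53))/(-2987 + o(-13)) = (635 + 34)/(-2987 + 4*(-13)**2) = 669/(-2987 + 4*169) = 669/(-2987 + 676) = 669/(-2311) = 669*(-1/2311) = -669/2311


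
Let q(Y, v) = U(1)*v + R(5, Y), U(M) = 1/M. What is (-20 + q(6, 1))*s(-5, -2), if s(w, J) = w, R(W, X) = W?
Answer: 70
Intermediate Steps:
q(Y, v) = 5 + v (q(Y, v) = v/1 + 5 = 1*v + 5 = v + 5 = 5 + v)
(-20 + q(6, 1))*s(-5, -2) = (-20 + (5 + 1))*(-5) = (-20 + 6)*(-5) = -14*(-5) = 70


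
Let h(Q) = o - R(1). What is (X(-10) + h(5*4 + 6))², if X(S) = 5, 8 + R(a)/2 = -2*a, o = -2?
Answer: 529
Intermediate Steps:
R(a) = -16 - 4*a (R(a) = -16 + 2*(-2*a) = -16 - 4*a)
h(Q) = 18 (h(Q) = -2 - (-16 - 4*1) = -2 - (-16 - 4) = -2 - 1*(-20) = -2 + 20 = 18)
(X(-10) + h(5*4 + 6))² = (5 + 18)² = 23² = 529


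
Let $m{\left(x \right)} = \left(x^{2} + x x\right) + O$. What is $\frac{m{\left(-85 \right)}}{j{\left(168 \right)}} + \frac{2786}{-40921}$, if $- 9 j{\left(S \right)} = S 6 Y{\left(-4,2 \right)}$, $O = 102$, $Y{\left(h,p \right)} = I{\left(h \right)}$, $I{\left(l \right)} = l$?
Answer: $\frac{74279283}{2291576} \approx 32.414$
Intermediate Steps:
$Y{\left(h,p \right)} = h$
$m{\left(x \right)} = 102 + 2 x^{2}$ ($m{\left(x \right)} = \left(x^{2} + x x\right) + 102 = \left(x^{2} + x^{2}\right) + 102 = 2 x^{2} + 102 = 102 + 2 x^{2}$)
$j{\left(S \right)} = \frac{8 S}{3}$ ($j{\left(S \right)} = - \frac{S 6 \left(-4\right)}{9} = - \frac{6 S \left(-4\right)}{9} = - \frac{\left(-24\right) S}{9} = \frac{8 S}{3}$)
$\frac{m{\left(-85 \right)}}{j{\left(168 \right)}} + \frac{2786}{-40921} = \frac{102 + 2 \left(-85\right)^{2}}{\frac{8}{3} \cdot 168} + \frac{2786}{-40921} = \frac{102 + 2 \cdot 7225}{448} + 2786 \left(- \frac{1}{40921}\right) = \left(102 + 14450\right) \frac{1}{448} - \frac{2786}{40921} = 14552 \cdot \frac{1}{448} - \frac{2786}{40921} = \frac{1819}{56} - \frac{2786}{40921} = \frac{74279283}{2291576}$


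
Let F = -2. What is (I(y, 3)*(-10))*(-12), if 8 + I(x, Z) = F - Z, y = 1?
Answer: -1560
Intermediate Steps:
I(x, Z) = -10 - Z (I(x, Z) = -8 + (-2 - Z) = -10 - Z)
(I(y, 3)*(-10))*(-12) = ((-10 - 1*3)*(-10))*(-12) = ((-10 - 3)*(-10))*(-12) = -13*(-10)*(-12) = 130*(-12) = -1560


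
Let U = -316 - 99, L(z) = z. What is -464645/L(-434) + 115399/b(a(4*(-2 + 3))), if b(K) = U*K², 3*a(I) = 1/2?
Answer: -1610166301/180110 ≈ -8939.9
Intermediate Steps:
a(I) = ⅙ (a(I) = (⅓)/2 = (⅓)*(½) = ⅙)
U = -415
b(K) = -415*K²
-464645/L(-434) + 115399/b(a(4*(-2 + 3))) = -464645/(-434) + 115399/((-415*(⅙)²)) = -464645*(-1/434) + 115399/((-415*1/36)) = 464645/434 + 115399/(-415/36) = 464645/434 + 115399*(-36/415) = 464645/434 - 4154364/415 = -1610166301/180110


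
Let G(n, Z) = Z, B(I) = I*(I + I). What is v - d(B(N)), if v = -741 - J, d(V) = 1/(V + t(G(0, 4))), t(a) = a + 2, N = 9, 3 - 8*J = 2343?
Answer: -75349/168 ≈ -448.51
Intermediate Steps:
J = -585/2 (J = 3/8 - ⅛*2343 = 3/8 - 2343/8 = -585/2 ≈ -292.50)
B(I) = 2*I² (B(I) = I*(2*I) = 2*I²)
t(a) = 2 + a
d(V) = 1/(6 + V) (d(V) = 1/(V + (2 + 4)) = 1/(V + 6) = 1/(6 + V))
v = -897/2 (v = -741 - 1*(-585/2) = -741 + 585/2 = -897/2 ≈ -448.50)
v - d(B(N)) = -897/2 - 1/(6 + 2*9²) = -897/2 - 1/(6 + 2*81) = -897/2 - 1/(6 + 162) = -897/2 - 1/168 = -75349/168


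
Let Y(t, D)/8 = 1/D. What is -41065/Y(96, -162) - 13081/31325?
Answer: 104195198801/125300 ≈ 8.3157e+5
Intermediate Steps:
Y(t, D) = 8/D
-41065/Y(96, -162) - 13081/31325 = -41065/(8/(-162)) - 13081/31325 = -41065/(8*(-1/162)) - 13081*1/31325 = -41065/(-4/81) - 13081/31325 = -41065*(-81/4) - 13081/31325 = 3326265/4 - 13081/31325 = 104195198801/125300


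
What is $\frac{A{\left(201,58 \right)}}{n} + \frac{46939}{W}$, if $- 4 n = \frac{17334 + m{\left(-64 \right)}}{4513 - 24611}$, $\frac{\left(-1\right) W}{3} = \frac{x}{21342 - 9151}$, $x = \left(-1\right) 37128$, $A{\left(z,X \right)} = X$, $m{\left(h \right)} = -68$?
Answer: $\frac{5199767595229}{961578072} \approx 5407.5$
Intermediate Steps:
$x = -37128$
$W = \frac{111384}{12191}$ ($W = - 3 \left(- \frac{37128}{21342 - 9151}\right) = - 3 \left(- \frac{37128}{12191}\right) = - 3 \left(\left(-37128\right) \frac{1}{12191}\right) = \left(-3\right) \left(- \frac{37128}{12191}\right) = \frac{111384}{12191} \approx 9.1366$)
$n = \frac{8633}{40196}$ ($n = - \frac{\left(17334 - 68\right) \frac{1}{4513 - 24611}}{4} = - \frac{17266 \frac{1}{-20098}}{4} = - \frac{17266 \left(- \frac{1}{20098}\right)}{4} = \left(- \frac{1}{4}\right) \left(- \frac{8633}{10049}\right) = \frac{8633}{40196} \approx 0.21477$)
$\frac{A{\left(201,58 \right)}}{n} + \frac{46939}{W} = \frac{58}{\frac{8633}{40196}} + \frac{46939}{\frac{111384}{12191}} = 58 \cdot \frac{40196}{8633} + 46939 \cdot \frac{12191}{111384} = \frac{2331368}{8633} + \frac{572233349}{111384} = \frac{5199767595229}{961578072}$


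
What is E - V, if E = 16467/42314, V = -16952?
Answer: 717323395/42314 ≈ 16952.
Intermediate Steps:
E = 16467/42314 (E = 16467*(1/42314) = 16467/42314 ≈ 0.38916)
E - V = 16467/42314 - 1*(-16952) = 16467/42314 + 16952 = 717323395/42314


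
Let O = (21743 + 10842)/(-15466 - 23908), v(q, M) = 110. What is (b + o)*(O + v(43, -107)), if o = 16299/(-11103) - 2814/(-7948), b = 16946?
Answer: 1071292560360058795/579103893476 ≈ 1.8499e+6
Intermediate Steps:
O = -32585/39374 (O = 32585/(-39374) = 32585*(-1/39374) = -32585/39374 ≈ -0.82758)
o = -16383435/14707774 (o = 16299*(-1/11103) - 2814*(-1/7948) = -5433/3701 + 1407/3974 = -16383435/14707774 ≈ -1.1139)
(b + o)*(O + v(43, -107)) = (16946 - 16383435/14707774)*(-32585/39374 + 110) = (249221554769/14707774)*(4298555/39374) = 1071292560360058795/579103893476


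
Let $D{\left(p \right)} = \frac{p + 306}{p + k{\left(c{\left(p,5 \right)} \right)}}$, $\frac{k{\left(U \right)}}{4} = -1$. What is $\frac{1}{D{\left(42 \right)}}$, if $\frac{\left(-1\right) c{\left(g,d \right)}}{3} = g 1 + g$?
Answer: $\frac{19}{174} \approx 0.1092$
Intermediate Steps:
$c{\left(g,d \right)} = - 6 g$ ($c{\left(g,d \right)} = - 3 \left(g 1 + g\right) = - 3 \left(g + g\right) = - 3 \cdot 2 g = - 6 g$)
$k{\left(U \right)} = -4$ ($k{\left(U \right)} = 4 \left(-1\right) = -4$)
$D{\left(p \right)} = \frac{306 + p}{-4 + p}$ ($D{\left(p \right)} = \frac{p + 306}{p - 4} = \frac{306 + p}{-4 + p}$)
$\frac{1}{D{\left(42 \right)}} = \frac{1}{\frac{1}{-4 + 42} \left(306 + 42\right)} = \frac{1}{\frac{1}{38} \cdot 348} = \frac{1}{\frac{174}{19}} = \frac{19}{174}$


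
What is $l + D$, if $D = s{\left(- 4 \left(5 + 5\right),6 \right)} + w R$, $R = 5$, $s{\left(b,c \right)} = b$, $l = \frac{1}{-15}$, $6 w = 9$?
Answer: $- \frac{977}{30} \approx -32.567$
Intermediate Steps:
$w = \frac{3}{2}$ ($w = \frac{1}{6} \cdot 9 = \frac{3}{2} \approx 1.5$)
$l = - \frac{1}{15} \approx -0.066667$
$D = - \frac{65}{2}$ ($D = - 4 \left(5 + 5\right) + \frac{3}{2} \cdot 5 = \left(-4\right) 10 + \frac{15}{2} = -40 + \frac{15}{2} = - \frac{65}{2} \approx -32.5$)
$l + D = - \frac{1}{15} - \frac{65}{2} = - \frac{977}{30}$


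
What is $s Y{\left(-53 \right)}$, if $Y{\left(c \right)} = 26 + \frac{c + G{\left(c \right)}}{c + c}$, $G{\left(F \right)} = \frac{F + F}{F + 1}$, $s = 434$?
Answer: $\frac{298809}{26} \approx 11493.0$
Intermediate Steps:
$G{\left(F \right)} = \frac{2 F}{1 + F}$
$Y{\left(c \right)} = 26 + \frac{c + \frac{2 c}{1 + c}}{2 c}$ ($Y{\left(c \right)} = 26 + \frac{c + \frac{2 c}{1 + c}}{c + c} = 26 + \frac{c + \frac{2 c}{1 + c}}{2 c}$)
$s Y{\left(-53 \right)} = 434 \frac{55 + 53 \left(-53\right)}{2 \left(1 - 53\right)} = 434 \frac{55 - 2809}{2 \left(-52\right)} = 434 \cdot \frac{1}{2} \left(- \frac{1}{52}\right) \left(-2754\right) = 434 \cdot \frac{1377}{52} = \frac{298809}{26}$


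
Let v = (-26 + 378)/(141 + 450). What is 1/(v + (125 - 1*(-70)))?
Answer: 591/115597 ≈ 0.0051126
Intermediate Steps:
v = 352/591 ≈ 0.59560
1/(v + (125 - 1*(-70))) = 1/(352/591 + (125 - 1*(-70))) = 1/(352/591 + (125 + 70)) = 1/(352/591 + 195) = 1/(115597/591) = 591/115597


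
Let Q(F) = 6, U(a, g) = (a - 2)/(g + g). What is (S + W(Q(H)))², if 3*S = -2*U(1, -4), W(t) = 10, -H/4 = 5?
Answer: 14161/144 ≈ 98.340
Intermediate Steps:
U(a, g) = (-2 + a)/(2*g) (U(a, g) = (-2 + a)/((2*g)) = (-2 + a)*(1/(2*g)) = (-2 + a)/(2*g))
H = -20 (H = -4*5 = -20)
S = -1/12 (S = (-2*(½)*(-2 + 1)/(-4))/3 = (-2*(½)*(-¼)*(-1))/3 = (-2/8)/3 = (-2*⅛)/3 = (⅓)*(-¼) = -1/12 ≈ -0.083333)
(S + W(Q(H)))² = (-1/12 + 10)² = (119/12)² = 14161/144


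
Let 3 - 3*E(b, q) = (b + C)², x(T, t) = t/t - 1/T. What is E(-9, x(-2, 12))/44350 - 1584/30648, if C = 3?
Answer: -2941147/56634950 ≈ -0.051932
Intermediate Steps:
x(T, t) = 1 - 1/T
E(b, q) = 1 - (3 + b)²/3 (E(b, q) = 1 - (b + 3)²/3 = 1 - (3 + b)²/3)
E(-9, x(-2, 12))/44350 - 1584/30648 = (1 - (3 - 9)²/3)/44350 - 1584/30648 = (1 - ⅓*(-6)²)*(1/44350) - 1584*1/30648 = (1 - ⅓*36)*(1/44350) - 66/1277 = (1 - 12)*(1/44350) - 66/1277 = -11*1/44350 - 66/1277 = -11/44350 - 66/1277 = -2941147/56634950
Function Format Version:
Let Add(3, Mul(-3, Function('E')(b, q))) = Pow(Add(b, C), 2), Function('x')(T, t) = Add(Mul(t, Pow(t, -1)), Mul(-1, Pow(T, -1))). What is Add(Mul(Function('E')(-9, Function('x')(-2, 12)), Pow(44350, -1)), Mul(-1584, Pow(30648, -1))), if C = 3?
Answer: Rational(-2941147, 56634950) ≈ -0.051932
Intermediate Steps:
Function('x')(T, t) = Add(1, Mul(-1, Pow(T, -1)))
Function('E')(b, q) = Add(1, Mul(Rational(-1, 3), Pow(Add(3, b), 2))) (Function('E')(b, q) = Add(1, Mul(Rational(-1, 3), Pow(Add(b, 3), 2))) = Add(1, Mul(Rational(-1, 3), Pow(Add(3, b), 2))))
Add(Mul(Function('E')(-9, Function('x')(-2, 12)), Pow(44350, -1)), Mul(-1584, Pow(30648, -1))) = Add(Mul(Add(1, Mul(Rational(-1, 3), Pow(Add(3, -9), 2))), Pow(44350, -1)), Mul(-1584, Pow(30648, -1))) = Add(Mul(Add(1, Mul(Rational(-1, 3), Pow(-6, 2))), Rational(1, 44350)), Mul(-1584, Rational(1, 30648))) = Add(Mul(Add(1, Mul(Rational(-1, 3), 36)), Rational(1, 44350)), Rational(-66, 1277)) = Add(Mul(Add(1, -12), Rational(1, 44350)), Rational(-66, 1277)) = Add(Mul(-11, Rational(1, 44350)), Rational(-66, 1277)) = Add(Rational(-11, 44350), Rational(-66, 1277)) = Rational(-2941147, 56634950)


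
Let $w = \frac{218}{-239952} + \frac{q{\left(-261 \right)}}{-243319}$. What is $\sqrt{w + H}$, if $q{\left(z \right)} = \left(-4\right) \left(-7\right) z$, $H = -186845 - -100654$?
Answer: $\frac{11 i \sqrt{151759963646093413289922}}{14596220172} \approx 293.58 i$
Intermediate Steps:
$H = -86191$ ($H = -186845 + 100654 = -86191$)
$q{\left(z \right)} = 28 z$
$w = \frac{850262837}{29192440344}$ ($w = \frac{218}{-239952} + \frac{28 \left(-261\right)}{-243319} = 218 \left(- \frac{1}{239952}\right) - - \frac{7308}{243319} = - \frac{109}{119976} + \frac{7308}{243319} = \frac{850262837}{29192440344} \approx 0.029126$)
$\sqrt{w + H} = \sqrt{\frac{850262837}{29192440344} - 86191} = \sqrt{- \frac{2516124775426867}{29192440344}} = \frac{11 i \sqrt{151759963646093413289922}}{14596220172}$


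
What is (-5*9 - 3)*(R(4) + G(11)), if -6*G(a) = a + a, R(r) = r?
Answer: -16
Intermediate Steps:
G(a) = -a/3 (G(a) = -(a + a)/6 = -a/3)
(-5*9 - 3)*(R(4) + G(11)) = (-5*9 - 3)*(4 - ⅓*11) = (-45 - 3)*(4 - 11/3) = -48*⅓ = -16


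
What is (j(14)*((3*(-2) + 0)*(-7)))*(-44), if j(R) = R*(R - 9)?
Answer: -129360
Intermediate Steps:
j(R) = R*(-9 + R)
(j(14)*((3*(-2) + 0)*(-7)))*(-44) = ((14*(-9 + 14))*((3*(-2) + 0)*(-7)))*(-44) = ((14*5)*((-6 + 0)*(-7)))*(-44) = (70*(-6*(-7)))*(-44) = (70*42)*(-44) = 2940*(-44) = -129360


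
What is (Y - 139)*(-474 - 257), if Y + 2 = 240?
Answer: -72369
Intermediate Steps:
Y = 238 (Y = -2 + 240 = 238)
(Y - 139)*(-474 - 257) = (238 - 139)*(-474 - 257) = 99*(-731) = -72369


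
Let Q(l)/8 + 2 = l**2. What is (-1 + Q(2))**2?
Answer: 225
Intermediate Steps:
Q(l) = -16 + 8*l**2
(-1 + Q(2))**2 = (-1 + (-16 + 8*2**2))**2 = (-1 + (-16 + 8*4))**2 = (-1 + (-16 + 32))**2 = (-1 + 16)**2 = 15**2 = 225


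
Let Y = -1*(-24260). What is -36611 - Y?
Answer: -60871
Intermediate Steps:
Y = 24260
-36611 - Y = -36611 - 1*24260 = -36611 - 24260 = -60871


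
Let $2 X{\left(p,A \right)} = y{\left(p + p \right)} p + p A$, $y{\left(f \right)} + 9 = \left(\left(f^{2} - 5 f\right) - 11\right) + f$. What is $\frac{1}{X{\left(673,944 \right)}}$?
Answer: $\frac{1}{608141644} \approx 1.6444 \cdot 10^{-9}$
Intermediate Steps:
$y{\left(f \right)} = -20 + f^{2} - 4 f$ ($y{\left(f \right)} = -9 - \left(11 - f^{2} + 4 f\right) = -20 + f^{2} - 4 f$)
$X{\left(p,A \right)} = \frac{A p}{2} + \frac{p \left(-20 - 8 p + 4 p^{2}\right)}{2}$ ($X{\left(p,A \right)} = \frac{\left(-20 + \left(p + p\right)^{2} - 4 \left(p + p\right)\right) p + p A}{2} = \frac{\left(-20 + \left(2 p\right)^{2} - 4 \cdot 2 p\right) p + A p}{2} = \frac{\left(-20 + 4 p^{2} - 8 p\right) p + A p}{2} = \frac{\left(-20 - 8 p + 4 p^{2}\right) p + A p}{2} = \frac{p \left(-20 - 8 p + 4 p^{2}\right) + A p}{2} = \frac{A p + p \left(-20 - 8 p + 4 p^{2}\right)}{2} = \frac{A p}{2} + \frac{p \left(-20 - 8 p + 4 p^{2}\right)}{2}$)
$\frac{1}{X{\left(673,944 \right)}} = \frac{1}{\frac{1}{2} \cdot 673 \left(-20 + 944 - 5384 + 4 \cdot 673^{2}\right)} = \frac{1}{\frac{1}{2} \cdot 673 \left(-20 + 944 - 5384 + 4 \cdot 452929\right)} = \frac{1}{\frac{1}{2} \cdot 673 \left(-20 + 944 - 5384 + 1811716\right)} = \frac{1}{\frac{1}{2} \cdot 673 \cdot 1807256} = \frac{1}{608141644}$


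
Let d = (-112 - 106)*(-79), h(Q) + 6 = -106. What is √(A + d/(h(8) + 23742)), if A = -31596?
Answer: I*√4410517394135/11815 ≈ 177.75*I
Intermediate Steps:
h(Q) = -112 (h(Q) = -6 - 106 = -112)
d = 17222 (d = -218*(-79) = 17222)
√(A + d/(h(8) + 23742)) = √(-31596 + 17222/(-112 + 23742)) = √(-31596 + 17222/23630) = √(-31596 + 17222*(1/23630)) = √(-31596 + 8611/11815) = √(-373298129/11815) = I*√4410517394135/11815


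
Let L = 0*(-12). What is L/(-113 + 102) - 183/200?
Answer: -183/200 ≈ -0.91500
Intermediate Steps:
L = 0
L/(-113 + 102) - 183/200 = 0/(-113 + 102) - 183/200 = 0/(-11) - 183*1/200 = 0*(-1/11) - 183/200 = 0 - 183/200 = -183/200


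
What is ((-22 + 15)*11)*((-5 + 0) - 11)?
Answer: 1232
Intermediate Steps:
((-22 + 15)*11)*((-5 + 0) - 11) = (-7*11)*(-5 - 11) = -77*(-16) = 1232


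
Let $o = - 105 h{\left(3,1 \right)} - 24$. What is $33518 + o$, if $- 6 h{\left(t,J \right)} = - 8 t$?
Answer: $33074$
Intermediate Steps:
$h{\left(t,J \right)} = \frac{4 t}{3}$ ($h{\left(t,J \right)} = - \frac{\left(-8\right) t}{6} = \frac{4 t}{3}$)
$o = -444$ ($o = - 105 \cdot \frac{4}{3} \cdot 3 - 24 = \left(-105\right) 4 - 24 = -420 - 24 = -444$)
$33518 + o = 33518 - 444 = 33074$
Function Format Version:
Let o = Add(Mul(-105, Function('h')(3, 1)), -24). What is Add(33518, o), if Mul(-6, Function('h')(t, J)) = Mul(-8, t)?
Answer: 33074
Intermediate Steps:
Function('h')(t, J) = Mul(Rational(4, 3), t) (Function('h')(t, J) = Mul(Rational(-1, 6), Mul(-8, t)) = Mul(Rational(4, 3), t))
o = -444 (o = Add(Mul(-105, Mul(Rational(4, 3), 3)), -24) = Add(Mul(-105, 4), -24) = Add(-420, -24) = -444)
Add(33518, o) = Add(33518, -444) = 33074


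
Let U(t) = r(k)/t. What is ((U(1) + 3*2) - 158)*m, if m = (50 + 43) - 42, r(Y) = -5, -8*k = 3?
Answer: -8007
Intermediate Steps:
k = -3/8 (k = -1/8*3 = -3/8 ≈ -0.37500)
U(t) = -5/t
m = 51 (m = 93 - 42 = 51)
((U(1) + 3*2) - 158)*m = ((-5/1 + 3*2) - 158)*51 = ((-5*1 + 6) - 158)*51 = ((-5 + 6) - 158)*51 = (1 - 158)*51 = -157*51 = -8007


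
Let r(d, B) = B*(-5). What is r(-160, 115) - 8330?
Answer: -8905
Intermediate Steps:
r(d, B) = -5*B
r(-160, 115) - 8330 = -5*115 - 8330 = -575 - 8330 = -8905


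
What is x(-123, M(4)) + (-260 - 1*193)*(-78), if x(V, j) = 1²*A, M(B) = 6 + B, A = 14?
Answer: 35348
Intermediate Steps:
x(V, j) = 14 (x(V, j) = 1²*14 = 1*14 = 14)
x(-123, M(4)) + (-260 - 1*193)*(-78) = 14 + (-260 - 1*193)*(-78) = 14 + (-260 - 193)*(-78) = 14 - 453*(-78) = 14 + 35334 = 35348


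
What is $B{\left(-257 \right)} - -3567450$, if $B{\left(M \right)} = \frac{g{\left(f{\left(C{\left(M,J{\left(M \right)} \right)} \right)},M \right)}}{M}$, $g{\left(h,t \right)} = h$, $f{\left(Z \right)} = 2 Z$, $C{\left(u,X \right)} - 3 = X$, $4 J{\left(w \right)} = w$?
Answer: $\frac{1833669545}{514} \approx 3.5675 \cdot 10^{6}$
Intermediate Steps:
$J{\left(w \right)} = \frac{w}{4}$
$C{\left(u,X \right)} = 3 + X$
$B{\left(M \right)} = \frac{6 + \frac{M}{2}}{M}$ ($B{\left(M \right)} = \frac{2 \left(3 + \frac{M}{4}\right)}{M} = \frac{6 + \frac{M}{2}}{M}$)
$B{\left(-257 \right)} - -3567450 = \frac{12 - 257}{2 \left(-257\right)} - -3567450 = \frac{1}{2} \left(- \frac{1}{257}\right) \left(-245\right) + 3567450 = \frac{245}{514} + 3567450 = \frac{1833669545}{514}$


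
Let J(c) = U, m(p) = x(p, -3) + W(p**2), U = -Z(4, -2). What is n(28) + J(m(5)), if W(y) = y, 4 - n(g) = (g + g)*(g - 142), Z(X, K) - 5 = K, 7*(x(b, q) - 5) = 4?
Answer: 6385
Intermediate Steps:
x(b, q) = 39/7 (x(b, q) = 5 + (1/7)*4 = 5 + 4/7 = 39/7)
Z(X, K) = 5 + K
n(g) = 4 - 2*g*(-142 + g) (n(g) = 4 - (g + g)*(g - 142) = 4 - 2*g*(-142 + g))
U = -3 (U = -(5 - 2) = -1*3 = -3)
m(p) = 39/7 + p**2
J(c) = -3
n(28) + J(m(5)) = (4 - 2*28**2 + 284*28) - 3 = (4 - 2*784 + 7952) - 3 = (4 - 1568 + 7952) - 3 = 6388 - 3 = 6385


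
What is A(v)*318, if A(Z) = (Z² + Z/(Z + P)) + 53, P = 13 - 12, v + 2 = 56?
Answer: 51944982/55 ≈ 9.4445e+5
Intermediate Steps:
v = 54 (v = -2 + 56 = 54)
P = 1
A(Z) = 53 + Z² + Z/(1 + Z) (A(Z) = (Z² + Z/(Z + 1)) + 53 = (Z² + Z/(1 + Z)) + 53 = 53 + Z² + Z/(1 + Z))
A(v)*318 = ((53 + 54² + 54³ + 54*54)/(1 + 54))*318 = ((53 + 2916 + 157464 + 2916)/55)*318 = ((1/55)*163349)*318 = (163349/55)*318 = 51944982/55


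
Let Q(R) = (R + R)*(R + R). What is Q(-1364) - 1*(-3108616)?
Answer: 10550600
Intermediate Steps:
Q(R) = 4*R² (Q(R) = (2*R)*(2*R) = 4*R²)
Q(-1364) - 1*(-3108616) = 4*(-1364)² - 1*(-3108616) = 4*1860496 + 3108616 = 7441984 + 3108616 = 10550600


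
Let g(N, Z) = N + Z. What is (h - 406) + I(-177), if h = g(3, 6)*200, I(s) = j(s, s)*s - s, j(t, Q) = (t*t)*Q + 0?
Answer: 981507812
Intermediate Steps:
j(t, Q) = Q*t² (j(t, Q) = t²*Q + 0 = Q*t² + 0 = Q*t²)
I(s) = s⁴ - s (I(s) = (s*s²)*s - s = s³*s - s = s⁴ - s)
h = 1800 (h = (3 + 6)*200 = 9*200 = 1800)
(h - 406) + I(-177) = (1800 - 406) + ((-177)⁴ - 1*(-177)) = 1394 + (981506241 + 177) = 1394 + 981506418 = 981507812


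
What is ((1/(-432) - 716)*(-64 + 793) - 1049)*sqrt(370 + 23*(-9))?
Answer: -8368235*sqrt(163)/16 ≈ -6.6774e+6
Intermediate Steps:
((1/(-432) - 716)*(-64 + 793) - 1049)*sqrt(370 + 23*(-9)) = ((-1/432 - 716)*729 - 1049)*sqrt(370 - 207) = (-309313/432*729 - 1049)*sqrt(163) = (-8351451/16 - 1049)*sqrt(163) = -8368235*sqrt(163)/16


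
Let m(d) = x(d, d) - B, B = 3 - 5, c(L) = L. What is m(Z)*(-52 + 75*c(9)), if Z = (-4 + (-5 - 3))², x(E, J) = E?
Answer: 90958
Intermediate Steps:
B = -2
Z = 144 (Z = (-4 - 8)² = (-12)² = 144)
m(d) = 2 + d (m(d) = d - 1*(-2) = d + 2 = 2 + d)
m(Z)*(-52 + 75*c(9)) = (2 + 144)*(-52 + 75*9) = 146*(-52 + 675) = 146*623 = 90958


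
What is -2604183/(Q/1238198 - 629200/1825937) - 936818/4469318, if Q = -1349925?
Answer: 13157052194034604238412097/7249126948740838175 ≈ 1.8150e+6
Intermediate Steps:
-2604183/(Q/1238198 - 629200/1825937) - 936818/4469318 = -2604183/(-1349925/1238198 - 629200/1825937) - 936818/4469318 = -2604183/(-1349925*1/1238198 - 629200*1/1825937) - 936818*1/4469318 = -2604183/(-1349925/1238198 - 629200/1825937) - 468409/2234659 = -2604183/(-3243952186325/2260871541526) - 468409/2234659 = -2604183*(-2260871541526/3243952186325) - 468409/2234659 = 5887723233625803258/3243952186325 - 468409/2234659 = 13157052194034604238412097/7249126948740838175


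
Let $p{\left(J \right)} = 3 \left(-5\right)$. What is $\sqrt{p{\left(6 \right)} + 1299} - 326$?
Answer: $-326 + 2 \sqrt{321} \approx -290.17$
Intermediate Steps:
$p{\left(J \right)} = -15$
$\sqrt{p{\left(6 \right)} + 1299} - 326 = \sqrt{-15 + 1299} - 326 = \sqrt{1284} - 326 = 2 \sqrt{321} - 326 = -326 + 2 \sqrt{321}$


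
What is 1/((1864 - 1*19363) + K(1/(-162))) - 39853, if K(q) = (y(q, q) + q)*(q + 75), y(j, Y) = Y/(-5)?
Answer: -22878285966737/574066844 ≈ -39853.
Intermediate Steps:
y(j, Y) = -Y/5 (y(j, Y) = Y*(-⅕) = -Y/5)
K(q) = 4*q*(75 + q)/5 (K(q) = (-q/5 + q)*(q + 75) = (4*q/5)*(75 + q) = 4*q*(75 + q)/5)
1/((1864 - 1*19363) + K(1/(-162))) - 39853 = 1/((1864 - 1*19363) + (⅘)*(75 + 1/(-162))/(-162)) - 39853 = 1/((1864 - 19363) + (⅘)*(-1/162)*(75 - 1/162)) - 39853 = 1/(-17499 + (⅘)*(-1/162)*(12149/162)) - 39853 = 1/(-17499 - 12149/32805) - 39853 = 1/(-574066844/32805) - 39853 = -32805/574066844 - 39853 = -22878285966737/574066844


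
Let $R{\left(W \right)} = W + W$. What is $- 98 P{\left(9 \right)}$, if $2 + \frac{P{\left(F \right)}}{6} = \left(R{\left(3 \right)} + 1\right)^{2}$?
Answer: $-27636$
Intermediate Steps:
$R{\left(W \right)} = 2 W$
$P{\left(F \right)} = 282$ ($P{\left(F \right)} = -12 + 6 \left(2 \cdot 3 + 1\right)^{2} = -12 + 6 \left(6 + 1\right)^{2} = -12 + 6 \cdot 7^{2} = -12 + 6 \cdot 49 = -12 + 294 = 282$)
$- 98 P{\left(9 \right)} = \left(-98\right) 282 = -27636$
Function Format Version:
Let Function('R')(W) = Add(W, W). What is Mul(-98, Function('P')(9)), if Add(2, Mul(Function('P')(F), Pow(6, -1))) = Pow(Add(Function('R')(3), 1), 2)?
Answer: -27636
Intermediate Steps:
Function('R')(W) = Mul(2, W)
Function('P')(F) = 282 (Function('P')(F) = Add(-12, Mul(6, Pow(Add(Mul(2, 3), 1), 2))) = Add(-12, Mul(6, Pow(Add(6, 1), 2))) = Add(-12, Mul(6, Pow(7, 2))) = Add(-12, Mul(6, 49)) = Add(-12, 294) = 282)
Mul(-98, Function('P')(9)) = Mul(-98, 282) = -27636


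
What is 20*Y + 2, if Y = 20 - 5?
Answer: 302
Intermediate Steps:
Y = 15
20*Y + 2 = 20*15 + 2 = 300 + 2 = 302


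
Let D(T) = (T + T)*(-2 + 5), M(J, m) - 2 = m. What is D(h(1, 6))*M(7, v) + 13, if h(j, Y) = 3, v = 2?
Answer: 85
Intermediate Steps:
M(J, m) = 2 + m
D(T) = 6*T (D(T) = (2*T)*3 = 6*T)
D(h(1, 6))*M(7, v) + 13 = (6*3)*(2 + 2) + 13 = 18*4 + 13 = 72 + 13 = 85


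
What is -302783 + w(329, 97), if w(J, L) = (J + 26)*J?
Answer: -185988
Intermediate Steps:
w(J, L) = J*(26 + J) (w(J, L) = (26 + J)*J = J*(26 + J))
-302783 + w(329, 97) = -302783 + 329*(26 + 329) = -302783 + 329*355 = -302783 + 116795 = -185988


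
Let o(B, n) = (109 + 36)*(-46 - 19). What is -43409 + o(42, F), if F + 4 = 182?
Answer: -52834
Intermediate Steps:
F = 178 (F = -4 + 182 = 178)
o(B, n) = -9425 (o(B, n) = 145*(-65) = -9425)
-43409 + o(42, F) = -43409 - 9425 = -52834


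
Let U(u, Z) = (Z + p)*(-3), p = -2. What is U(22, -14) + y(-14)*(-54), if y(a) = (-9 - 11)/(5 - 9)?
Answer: -222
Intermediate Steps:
y(a) = 5 (y(a) = -20/(-4) = -20*(-1/4) = 5)
U(u, Z) = 6 - 3*Z (U(u, Z) = (Z - 2)*(-3) = (-2 + Z)*(-3) = 6 - 3*Z)
U(22, -14) + y(-14)*(-54) = (6 - 3*(-14)) + 5*(-54) = (6 + 42) - 270 = 48 - 270 = -222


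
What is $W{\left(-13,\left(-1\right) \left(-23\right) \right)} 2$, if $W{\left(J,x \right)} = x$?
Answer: $46$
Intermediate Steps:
$W{\left(-13,\left(-1\right) \left(-23\right) \right)} 2 = \left(-1\right) \left(-23\right) 2 = 23 \cdot 2 = 46$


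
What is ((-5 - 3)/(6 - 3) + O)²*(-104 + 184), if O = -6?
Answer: 54080/9 ≈ 6008.9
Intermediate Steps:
((-5 - 3)/(6 - 3) + O)²*(-104 + 184) = ((-5 - 3)/(6 - 3) - 6)²*(-104 + 184) = (-8/3 - 6)²*80 = (-26/3)²*80 = (676/9)*80 = 54080/9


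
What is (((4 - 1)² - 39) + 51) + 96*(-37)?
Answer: -3531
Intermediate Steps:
(((4 - 1)² - 39) + 51) + 96*(-37) = ((3² - 39) + 51) - 3552 = ((9 - 39) + 51) - 3552 = (-30 + 51) - 3552 = 21 - 3552 = -3531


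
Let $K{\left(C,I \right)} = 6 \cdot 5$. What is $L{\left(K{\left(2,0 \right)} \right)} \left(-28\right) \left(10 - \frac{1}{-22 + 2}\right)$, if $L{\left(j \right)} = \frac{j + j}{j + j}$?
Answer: $- \frac{1407}{5} \approx -281.4$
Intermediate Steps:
$K{\left(C,I \right)} = 30$
$L{\left(j \right)} = 1$ ($L{\left(j \right)} = \frac{2 j}{2 j} = 2 j \frac{1}{2 j} = 1$)
$L{\left(K{\left(2,0 \right)} \right)} \left(-28\right) \left(10 - \frac{1}{-22 + 2}\right) = 1 \left(-28\right) \left(10 - \frac{1}{-22 + 2}\right) = - 28 \left(10 - \frac{1}{-20}\right) = - 28 \left(10 - - \frac{1}{20}\right) = - 28 \left(10 + \frac{1}{20}\right) = \left(-28\right) \frac{201}{20} = - \frac{1407}{5}$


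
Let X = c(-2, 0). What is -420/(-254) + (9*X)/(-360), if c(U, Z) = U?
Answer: 4327/2540 ≈ 1.7035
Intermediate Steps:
X = -2
-420/(-254) + (9*X)/(-360) = -420/(-254) + (9*(-2))/(-360) = -420*(-1/254) - 18*(-1/360) = 210/127 + 1/20 = 4327/2540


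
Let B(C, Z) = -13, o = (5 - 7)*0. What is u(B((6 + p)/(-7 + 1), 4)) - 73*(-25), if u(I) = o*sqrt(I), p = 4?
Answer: 1825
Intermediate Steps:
o = 0 (o = -2*0 = 0)
u(I) = 0 (u(I) = 0*sqrt(I) = 0)
u(B((6 + p)/(-7 + 1), 4)) - 73*(-25) = 0 - 73*(-25) = 0 + 1825 = 1825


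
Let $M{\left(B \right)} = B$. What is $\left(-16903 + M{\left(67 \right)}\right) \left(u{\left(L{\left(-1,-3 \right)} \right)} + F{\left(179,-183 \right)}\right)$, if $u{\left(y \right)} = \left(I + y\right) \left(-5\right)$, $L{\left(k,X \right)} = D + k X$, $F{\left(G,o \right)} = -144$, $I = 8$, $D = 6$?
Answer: $3855444$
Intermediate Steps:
$L{\left(k,X \right)} = 6 + X k$ ($L{\left(k,X \right)} = 6 + k X = 6 + X k$)
$u{\left(y \right)} = -40 - 5 y$ ($u{\left(y \right)} = \left(8 + y\right) \left(-5\right) = -40 - 5 y$)
$\left(-16903 + M{\left(67 \right)}\right) \left(u{\left(L{\left(-1,-3 \right)} \right)} + F{\left(179,-183 \right)}\right) = \left(-16903 + 67\right) \left(\left(-40 - 5 \left(6 - -3\right)\right) - 144\right) = - 16836 \left(\left(-40 - 5 \left(6 + 3\right)\right) - 144\right) = - 16836 \left(\left(-40 - 45\right) - 144\right) = - 16836 \left(-85 - 144\right) = \left(-16836\right) \left(-229\right) = 3855444$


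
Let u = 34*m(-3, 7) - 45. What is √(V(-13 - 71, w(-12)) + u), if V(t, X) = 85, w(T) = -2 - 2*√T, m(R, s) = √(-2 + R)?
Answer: √(40 + 34*I*√5) ≈ 7.9343 + 4.791*I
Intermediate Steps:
u = -45 + 34*I*√5 (u = 34*√(-2 - 3) - 45 = 34*√(-5) - 45 = 34*(I*√5) - 45 = 34*I*√5 - 45 = -45 + 34*I*√5 ≈ -45.0 + 76.026*I)
√(V(-13 - 71, w(-12)) + u) = √(85 + (-45 + 34*I*√5)) = √(40 + 34*I*√5)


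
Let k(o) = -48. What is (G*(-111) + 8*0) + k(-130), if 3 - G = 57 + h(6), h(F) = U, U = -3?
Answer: 5613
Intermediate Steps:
h(F) = -3
G = -51 (G = 3 - (57 - 3) = 3 - 1*54 = 3 - 54 = -51)
(G*(-111) + 8*0) + k(-130) = (-51*(-111) + 8*0) - 48 = (5661 + 0) - 48 = 5661 - 48 = 5613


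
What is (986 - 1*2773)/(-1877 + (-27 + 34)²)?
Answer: 1787/1828 ≈ 0.97757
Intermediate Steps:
(986 - 1*2773)/(-1877 + (-27 + 34)²) = (986 - 2773)/(-1877 + 7²) = -1787/(-1877 + 49) = -1787/(-1828) = -1787*(-1/1828) = 1787/1828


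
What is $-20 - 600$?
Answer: $-620$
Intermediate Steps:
$-20 - 600 = -620$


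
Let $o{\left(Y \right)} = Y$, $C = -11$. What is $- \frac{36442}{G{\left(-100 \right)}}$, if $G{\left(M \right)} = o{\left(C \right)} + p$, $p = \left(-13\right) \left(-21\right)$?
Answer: $- \frac{18221}{131} \approx -139.09$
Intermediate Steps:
$p = 273$
$G{\left(M \right)} = 262$ ($G{\left(M \right)} = -11 + 273 = 262$)
$- \frac{36442}{G{\left(-100 \right)}} = - \frac{36442}{262} = \left(-36442\right) \frac{1}{262} = - \frac{18221}{131}$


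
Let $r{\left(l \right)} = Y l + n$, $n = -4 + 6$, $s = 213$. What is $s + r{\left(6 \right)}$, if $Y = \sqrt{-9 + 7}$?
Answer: $215 + 6 i \sqrt{2} \approx 215.0 + 8.4853 i$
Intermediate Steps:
$Y = i \sqrt{2}$ ($Y = \sqrt{-2} = i \sqrt{2} \approx 1.4142 i$)
$n = 2$
$r{\left(l \right)} = 2 + i l \sqrt{2}$ ($r{\left(l \right)} = i \sqrt{2} l + 2 = i l \sqrt{2} + 2 = 2 + i l \sqrt{2}$)
$s + r{\left(6 \right)} = 213 + \left(2 + i 6 \sqrt{2}\right) = 213 + \left(2 + 6 i \sqrt{2}\right) = 215 + 6 i \sqrt{2}$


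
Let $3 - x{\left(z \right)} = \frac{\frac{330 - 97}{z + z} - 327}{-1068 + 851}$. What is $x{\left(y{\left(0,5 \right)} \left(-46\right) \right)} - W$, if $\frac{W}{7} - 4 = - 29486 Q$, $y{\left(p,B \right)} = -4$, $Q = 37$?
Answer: $\frac{609848093641}{79856} \approx 7.6368 \cdot 10^{6}$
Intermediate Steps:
$x{\left(z \right)} = \frac{324}{217} + \frac{233}{434 z}$ ($x{\left(z \right)} = 3 - \frac{\frac{330 - 97}{z + z} - 327}{-1068 + 851} = 3 - \frac{\frac{233}{2 z} - 327}{-217} = 3 - \left(233 \frac{1}{2 z} - 327\right) \left(- \frac{1}{217}\right) = 3 - \left(\frac{233}{2 z} - 327\right) \left(- \frac{1}{217}\right) = 3 - \left(-327 + \frac{233}{2 z}\right) \left(- \frac{1}{217}\right) = 3 - \left(\frac{327}{217} - \frac{233}{434 z}\right) = \frac{324}{217} + \frac{233}{434 z}$)
$W = -7636846$ ($W = 28 + 7 \left(\left(-29486\right) 37\right) = 28 + 7 \left(-1090982\right) = 28 - 7636874 = -7636846$)
$x{\left(y{\left(0,5 \right)} \left(-46\right) \right)} - W = \frac{233 + 648 \left(\left(-4\right) \left(-46\right)\right)}{434 \left(\left(-4\right) \left(-46\right)\right)} - -7636846 = \frac{233 + 648 \cdot 184}{434 \cdot 184} + 7636846 = \frac{1}{434} \cdot \frac{1}{184} \left(233 + 119232\right) + 7636846 = \frac{1}{434} \cdot \frac{1}{184} \cdot 119465 + 7636846 = \frac{119465}{79856} + 7636846 = \frac{609848093641}{79856}$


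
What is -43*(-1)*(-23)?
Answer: -989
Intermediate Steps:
-43*(-1)*(-23) = 43*(-23) = -989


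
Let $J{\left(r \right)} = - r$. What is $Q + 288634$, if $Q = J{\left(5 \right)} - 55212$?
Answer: $233417$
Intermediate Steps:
$Q = -55217$ ($Q = \left(-1\right) 5 - 55212 = -5 - 55212 = -55217$)
$Q + 288634 = -55217 + 288634 = 233417$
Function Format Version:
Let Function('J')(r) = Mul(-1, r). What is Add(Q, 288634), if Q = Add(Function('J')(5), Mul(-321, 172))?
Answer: 233417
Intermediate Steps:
Q = -55217 (Q = Add(Mul(-1, 5), Mul(-321, 172)) = Add(-5, -55212) = -55217)
Add(Q, 288634) = Add(-55217, 288634) = 233417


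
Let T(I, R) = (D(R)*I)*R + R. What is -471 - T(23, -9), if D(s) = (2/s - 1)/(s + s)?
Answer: -8063/18 ≈ -447.94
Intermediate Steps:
D(s) = (-1 + 2/s)/(2*s) (D(s) = (-1 + 2/s)/((2*s)) = (-1 + 2/s)*(1/(2*s)) = (-1 + 2/s)/(2*s))
T(I, R) = R + I*(2 - R)/(2*R) (T(I, R) = (((2 - R)/(2*R**2))*I)*R + R = (I*(2 - R)/(2*R**2))*R + R = I*(2 - R)/(2*R) + R = R + I*(2 - R)/(2*R))
-471 - T(23, -9) = -471 - (-9 - 1/2*23 + 23/(-9)) = -471 - (-9 - 23/2 + 23*(-1/9)) = -471 - (-9 - 23/2 - 23/9) = -471 - 1*(-415/18) = -471 + 415/18 = -8063/18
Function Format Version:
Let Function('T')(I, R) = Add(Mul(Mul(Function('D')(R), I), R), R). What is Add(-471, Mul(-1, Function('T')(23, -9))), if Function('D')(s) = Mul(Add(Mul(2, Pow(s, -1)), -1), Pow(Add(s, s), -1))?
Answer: Rational(-8063, 18) ≈ -447.94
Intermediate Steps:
Function('D')(s) = Mul(Rational(1, 2), Pow(s, -1), Add(-1, Mul(2, Pow(s, -1)))) (Function('D')(s) = Mul(Add(-1, Mul(2, Pow(s, -1))), Pow(Mul(2, s), -1)) = Mul(Add(-1, Mul(2, Pow(s, -1))), Mul(Rational(1, 2), Pow(s, -1))) = Mul(Rational(1, 2), Pow(s, -1), Add(-1, Mul(2, Pow(s, -1)))))
Function('T')(I, R) = Add(R, Mul(Rational(1, 2), I, Pow(R, -1), Add(2, Mul(-1, R)))) (Function('T')(I, R) = Add(Mul(Mul(Mul(Rational(1, 2), Pow(R, -2), Add(2, Mul(-1, R))), I), R), R) = Add(Mul(Mul(Rational(1, 2), I, Pow(R, -2), Add(2, Mul(-1, R))), R), R) = Add(Mul(Rational(1, 2), I, Pow(R, -1), Add(2, Mul(-1, R))), R) = Add(R, Mul(Rational(1, 2), I, Pow(R, -1), Add(2, Mul(-1, R)))))
Add(-471, Mul(-1, Function('T')(23, -9))) = Add(-471, Mul(-1, Add(-9, Mul(Rational(-1, 2), 23), Mul(23, Pow(-9, -1))))) = Add(-471, Mul(-1, Add(-9, Rational(-23, 2), Mul(23, Rational(-1, 9))))) = Add(-471, Mul(-1, Add(-9, Rational(-23, 2), Rational(-23, 9)))) = Add(-471, Mul(-1, Rational(-415, 18))) = Add(-471, Rational(415, 18)) = Rational(-8063, 18)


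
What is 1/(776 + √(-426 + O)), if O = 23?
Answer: 776/602579 - I*√403/602579 ≈ 0.0012878 - 3.3315e-5*I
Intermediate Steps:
1/(776 + √(-426 + O)) = 1/(776 + √(-426 + 23)) = 1/(776 + √(-403)) = 1/(776 + I*√403)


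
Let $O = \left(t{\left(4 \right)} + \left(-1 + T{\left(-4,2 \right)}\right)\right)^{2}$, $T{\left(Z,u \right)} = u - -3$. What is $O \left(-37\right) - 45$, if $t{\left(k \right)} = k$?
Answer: $-2413$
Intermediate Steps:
$T{\left(Z,u \right)} = 3 + u$ ($T{\left(Z,u \right)} = u + 3 = 3 + u$)
$O = 64$ ($O = \left(4 + \left(-1 + \left(3 + 2\right)\right)\right)^{2} = \left(4 + \left(-1 + 5\right)\right)^{2} = \left(4 + 4\right)^{2} = 8^{2} = 64$)
$O \left(-37\right) - 45 = 64 \left(-37\right) - 45 = -2368 - 45 = -2413$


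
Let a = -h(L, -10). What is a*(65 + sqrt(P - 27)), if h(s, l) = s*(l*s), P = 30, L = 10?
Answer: 65000 + 1000*sqrt(3) ≈ 66732.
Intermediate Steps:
h(s, l) = l*s**2
a = 1000 (a = -(-10)*10**2 = -(-10)*100 = -1*(-1000) = 1000)
a*(65 + sqrt(P - 27)) = 1000*(65 + sqrt(30 - 27)) = 1000*(65 + sqrt(3)) = 65000 + 1000*sqrt(3)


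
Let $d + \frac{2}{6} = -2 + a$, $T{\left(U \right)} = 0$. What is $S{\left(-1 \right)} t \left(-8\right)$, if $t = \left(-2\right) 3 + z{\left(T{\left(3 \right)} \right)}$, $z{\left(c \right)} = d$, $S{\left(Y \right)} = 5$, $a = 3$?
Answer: $\frac{640}{3} \approx 213.33$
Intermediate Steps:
$d = \frac{2}{3}$ ($d = - \frac{1}{3} + \left(-2 + 3\right) = - \frac{1}{3} + 1 = \frac{2}{3} \approx 0.66667$)
$z{\left(c \right)} = \frac{2}{3}$
$t = - \frac{16}{3}$ ($t = \left(-2\right) 3 + \frac{2}{3} = -6 + \frac{2}{3} = - \frac{16}{3} \approx -5.3333$)
$S{\left(-1 \right)} t \left(-8\right) = 5 \left(- \frac{16}{3}\right) \left(-8\right) = \left(- \frac{80}{3}\right) \left(-8\right) = \frac{640}{3}$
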